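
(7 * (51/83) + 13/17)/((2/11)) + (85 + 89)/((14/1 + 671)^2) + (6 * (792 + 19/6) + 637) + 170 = 3711509934714/662076475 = 5605.86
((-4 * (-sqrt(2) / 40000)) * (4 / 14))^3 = sqrt(2) / 21437500000000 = 0.00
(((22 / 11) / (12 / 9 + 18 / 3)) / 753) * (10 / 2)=5 / 2761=0.00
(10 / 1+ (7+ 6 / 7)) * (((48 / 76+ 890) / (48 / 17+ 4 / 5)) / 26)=89898125 / 532532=168.81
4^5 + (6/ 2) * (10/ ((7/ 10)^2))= 53176/ 49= 1085.22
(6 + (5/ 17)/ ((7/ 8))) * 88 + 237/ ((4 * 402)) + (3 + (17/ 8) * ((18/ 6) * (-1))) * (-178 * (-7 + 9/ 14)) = -26002555/ 7973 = -3261.33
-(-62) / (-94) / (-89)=31 / 4183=0.01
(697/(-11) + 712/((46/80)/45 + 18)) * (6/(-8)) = 25503693/1426612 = 17.88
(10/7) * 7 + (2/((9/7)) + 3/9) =107/9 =11.89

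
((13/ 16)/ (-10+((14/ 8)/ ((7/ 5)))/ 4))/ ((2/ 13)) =-169/ 310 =-0.55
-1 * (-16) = 16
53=53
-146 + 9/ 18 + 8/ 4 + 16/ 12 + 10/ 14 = -5941/ 42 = -141.45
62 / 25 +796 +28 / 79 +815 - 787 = 1632998 / 1975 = 826.83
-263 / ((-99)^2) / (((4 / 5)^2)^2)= -164375 / 2509056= -0.07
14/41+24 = 998/41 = 24.34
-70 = -70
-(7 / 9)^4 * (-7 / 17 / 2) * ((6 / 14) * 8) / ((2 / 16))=76832 / 37179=2.07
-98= -98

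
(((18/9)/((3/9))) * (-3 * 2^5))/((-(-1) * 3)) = -192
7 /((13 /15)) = 105 /13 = 8.08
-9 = -9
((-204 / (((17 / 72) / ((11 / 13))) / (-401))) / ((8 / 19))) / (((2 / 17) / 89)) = 6847362918 / 13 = 526720224.46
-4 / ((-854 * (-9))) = -2 / 3843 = -0.00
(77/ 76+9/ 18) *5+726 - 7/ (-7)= 55827/ 76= 734.57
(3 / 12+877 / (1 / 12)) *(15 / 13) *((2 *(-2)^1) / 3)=-210485 / 13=-16191.15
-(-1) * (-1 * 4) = -4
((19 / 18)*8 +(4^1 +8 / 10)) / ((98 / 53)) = 15794 / 2205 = 7.16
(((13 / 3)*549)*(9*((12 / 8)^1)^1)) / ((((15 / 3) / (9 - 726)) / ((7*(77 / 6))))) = -8274559293 / 20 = -413727964.65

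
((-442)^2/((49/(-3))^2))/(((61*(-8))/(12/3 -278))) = 60220953/146461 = 411.17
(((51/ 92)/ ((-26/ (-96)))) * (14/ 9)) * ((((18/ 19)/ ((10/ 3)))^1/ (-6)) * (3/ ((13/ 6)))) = -77112/ 369265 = -0.21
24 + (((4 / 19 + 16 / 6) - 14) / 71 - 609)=-2368129 / 4047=-585.16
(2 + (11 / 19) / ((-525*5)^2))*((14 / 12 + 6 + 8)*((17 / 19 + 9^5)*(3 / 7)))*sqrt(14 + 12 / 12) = 1909538045781782*sqrt(15) / 2487515625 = 2973090.49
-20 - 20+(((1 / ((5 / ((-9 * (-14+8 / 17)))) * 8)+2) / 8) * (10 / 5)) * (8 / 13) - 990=-454917 / 442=-1029.22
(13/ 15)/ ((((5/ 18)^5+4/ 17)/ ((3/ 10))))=208797264/ 190284925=1.10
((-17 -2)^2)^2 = 130321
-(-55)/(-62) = -55/62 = -0.89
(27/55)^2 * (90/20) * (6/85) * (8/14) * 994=11179944/257125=43.48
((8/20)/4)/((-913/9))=-9/9130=-0.00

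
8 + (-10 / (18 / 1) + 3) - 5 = 49 / 9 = 5.44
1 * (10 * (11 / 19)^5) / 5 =322102 / 2476099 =0.13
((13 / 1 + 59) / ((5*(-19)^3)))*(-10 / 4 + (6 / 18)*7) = 12 / 34295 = 0.00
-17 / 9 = -1.89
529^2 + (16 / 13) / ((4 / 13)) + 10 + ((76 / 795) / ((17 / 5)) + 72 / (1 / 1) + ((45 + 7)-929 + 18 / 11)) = 8297043140 / 29733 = 279051.66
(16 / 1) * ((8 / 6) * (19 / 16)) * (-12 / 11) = -304 / 11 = -27.64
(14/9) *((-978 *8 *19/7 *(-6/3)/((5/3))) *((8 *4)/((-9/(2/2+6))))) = -44398592/45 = -986635.38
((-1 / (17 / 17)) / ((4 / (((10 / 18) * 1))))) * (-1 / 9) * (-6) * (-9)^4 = -1215 / 2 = -607.50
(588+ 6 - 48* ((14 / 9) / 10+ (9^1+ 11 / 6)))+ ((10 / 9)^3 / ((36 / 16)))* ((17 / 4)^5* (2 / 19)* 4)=1053290201 / 2493180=422.47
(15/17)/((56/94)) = 705/476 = 1.48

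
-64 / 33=-1.94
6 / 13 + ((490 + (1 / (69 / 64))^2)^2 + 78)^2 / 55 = 388015375597330251017592958 / 367365837716478315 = 1056209739.07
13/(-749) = -13/749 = -0.02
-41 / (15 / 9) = -123 / 5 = -24.60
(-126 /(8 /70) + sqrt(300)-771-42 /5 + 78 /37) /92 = -695523 /34040 + 5*sqrt(3) /46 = -20.24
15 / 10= 3 / 2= 1.50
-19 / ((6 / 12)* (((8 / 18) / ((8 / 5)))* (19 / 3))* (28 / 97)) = -2619 / 35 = -74.83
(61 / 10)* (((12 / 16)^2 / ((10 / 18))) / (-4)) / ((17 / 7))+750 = 40765413 / 54400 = 749.36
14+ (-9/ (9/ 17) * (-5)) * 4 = 354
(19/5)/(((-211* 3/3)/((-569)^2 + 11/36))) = -221452733/37980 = -5830.77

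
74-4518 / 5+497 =-1663 / 5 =-332.60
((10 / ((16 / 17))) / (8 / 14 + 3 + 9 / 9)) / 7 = 85 / 256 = 0.33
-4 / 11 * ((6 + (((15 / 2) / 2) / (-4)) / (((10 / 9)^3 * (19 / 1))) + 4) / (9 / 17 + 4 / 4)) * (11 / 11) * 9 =-7129953 / 334400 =-21.32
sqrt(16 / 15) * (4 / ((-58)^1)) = -0.07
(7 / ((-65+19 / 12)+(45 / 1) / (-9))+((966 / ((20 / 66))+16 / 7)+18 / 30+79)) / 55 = 93951479 / 1580425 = 59.45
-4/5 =-0.80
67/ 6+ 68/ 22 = 941/ 66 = 14.26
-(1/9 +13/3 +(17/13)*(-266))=40178/117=343.40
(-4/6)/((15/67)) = -134/45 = -2.98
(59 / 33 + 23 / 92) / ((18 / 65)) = 17485 / 2376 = 7.36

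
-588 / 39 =-196 / 13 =-15.08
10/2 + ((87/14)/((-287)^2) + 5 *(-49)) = -276759753/1153166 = -240.00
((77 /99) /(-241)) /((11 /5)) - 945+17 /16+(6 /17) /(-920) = -704470923643 /746309520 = -943.94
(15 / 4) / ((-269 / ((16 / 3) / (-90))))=2 / 2421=0.00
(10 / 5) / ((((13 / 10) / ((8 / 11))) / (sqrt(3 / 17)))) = 160* sqrt(51) / 2431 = 0.47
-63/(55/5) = -63/11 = -5.73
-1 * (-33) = 33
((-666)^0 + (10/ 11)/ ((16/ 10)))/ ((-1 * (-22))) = 69/ 968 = 0.07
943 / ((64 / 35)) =33005 / 64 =515.70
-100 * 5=-500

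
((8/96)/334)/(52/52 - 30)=-1/116232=-0.00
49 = 49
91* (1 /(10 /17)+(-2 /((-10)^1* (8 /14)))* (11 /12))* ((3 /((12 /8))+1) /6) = 8827 /96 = 91.95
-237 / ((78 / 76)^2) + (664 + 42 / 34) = 3794371 / 8619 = 440.23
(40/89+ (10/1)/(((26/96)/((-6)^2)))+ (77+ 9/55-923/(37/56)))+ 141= 355224711/2354495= 150.87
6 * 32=192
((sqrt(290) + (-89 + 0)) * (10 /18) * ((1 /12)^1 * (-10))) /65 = 445 /702 - 5 * sqrt(290) /702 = 0.51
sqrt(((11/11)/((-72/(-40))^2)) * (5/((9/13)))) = 5 * sqrt(65)/27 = 1.49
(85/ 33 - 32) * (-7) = 6797/ 33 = 205.97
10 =10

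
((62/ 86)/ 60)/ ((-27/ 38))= -589/ 34830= -0.02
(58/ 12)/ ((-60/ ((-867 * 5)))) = 8381/ 24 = 349.21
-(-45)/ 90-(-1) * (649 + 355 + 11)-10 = 2011/ 2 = 1005.50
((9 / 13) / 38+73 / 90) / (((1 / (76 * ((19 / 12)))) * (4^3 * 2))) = 87571 / 112320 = 0.78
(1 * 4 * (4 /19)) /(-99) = -0.01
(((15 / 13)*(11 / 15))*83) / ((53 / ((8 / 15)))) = 7304 / 10335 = 0.71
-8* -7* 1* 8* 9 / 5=4032 / 5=806.40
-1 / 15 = -0.07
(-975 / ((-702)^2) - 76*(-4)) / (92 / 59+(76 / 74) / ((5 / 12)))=41927996885 / 555023664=75.54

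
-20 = -20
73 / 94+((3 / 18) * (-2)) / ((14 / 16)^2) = 0.34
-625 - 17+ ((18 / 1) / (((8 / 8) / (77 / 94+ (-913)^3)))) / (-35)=643845971679 / 1645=391395727.46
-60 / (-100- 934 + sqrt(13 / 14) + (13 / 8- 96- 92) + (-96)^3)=1920 * sqrt(182) / 351643576884191 + 23814507360 / 351643576884191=0.00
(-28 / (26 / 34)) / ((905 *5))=-476 / 58825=-0.01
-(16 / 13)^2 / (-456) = 32 / 9633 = 0.00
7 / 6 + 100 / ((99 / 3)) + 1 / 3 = 299 / 66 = 4.53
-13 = -13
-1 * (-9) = 9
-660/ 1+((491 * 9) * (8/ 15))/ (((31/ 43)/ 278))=140763636/ 155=908152.49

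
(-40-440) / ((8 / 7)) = -420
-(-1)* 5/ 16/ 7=5/ 112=0.04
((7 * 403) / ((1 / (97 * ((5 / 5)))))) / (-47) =-273637 / 47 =-5822.06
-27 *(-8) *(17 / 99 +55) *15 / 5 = 393264 / 11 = 35751.27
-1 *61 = -61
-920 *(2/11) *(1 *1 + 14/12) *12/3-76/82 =-1962694/1353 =-1450.62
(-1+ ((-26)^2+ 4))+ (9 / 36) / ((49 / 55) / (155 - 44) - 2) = 33023171 / 48644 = 678.87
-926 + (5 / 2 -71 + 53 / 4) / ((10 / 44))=-11691 / 10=-1169.10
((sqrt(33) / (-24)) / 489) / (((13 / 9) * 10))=-0.00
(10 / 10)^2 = 1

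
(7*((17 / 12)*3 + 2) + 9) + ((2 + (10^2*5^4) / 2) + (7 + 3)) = 125259 / 4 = 31314.75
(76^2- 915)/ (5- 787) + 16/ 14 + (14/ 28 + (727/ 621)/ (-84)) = -4067867/ 886788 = -4.59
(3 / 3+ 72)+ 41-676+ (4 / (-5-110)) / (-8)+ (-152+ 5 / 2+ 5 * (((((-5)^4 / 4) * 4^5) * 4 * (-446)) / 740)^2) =743937121275.36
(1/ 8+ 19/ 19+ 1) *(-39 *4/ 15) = -221/ 10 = -22.10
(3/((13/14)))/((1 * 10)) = 21/65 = 0.32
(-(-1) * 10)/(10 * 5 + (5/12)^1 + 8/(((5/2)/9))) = 600/4753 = 0.13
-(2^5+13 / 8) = -269 / 8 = -33.62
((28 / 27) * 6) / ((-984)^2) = 7 / 1089288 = 0.00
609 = 609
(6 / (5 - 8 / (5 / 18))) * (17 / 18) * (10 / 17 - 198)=16780 / 357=47.00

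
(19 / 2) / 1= 19 / 2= 9.50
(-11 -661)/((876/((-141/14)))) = 7.73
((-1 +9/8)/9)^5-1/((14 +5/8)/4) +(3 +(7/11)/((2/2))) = 930480390287/276693221376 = 3.36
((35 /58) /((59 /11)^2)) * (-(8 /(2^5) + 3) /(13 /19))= -80465 /807592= -0.10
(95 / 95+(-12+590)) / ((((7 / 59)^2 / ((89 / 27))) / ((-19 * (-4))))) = 4544278412 / 441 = 10304486.20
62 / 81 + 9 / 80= 0.88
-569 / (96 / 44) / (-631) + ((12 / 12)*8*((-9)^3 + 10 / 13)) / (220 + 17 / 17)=-1128963877 / 43508712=-25.95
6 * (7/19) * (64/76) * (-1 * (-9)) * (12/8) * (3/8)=3402/361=9.42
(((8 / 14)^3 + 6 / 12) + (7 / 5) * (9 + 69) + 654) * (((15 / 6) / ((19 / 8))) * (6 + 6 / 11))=377298864 / 71687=5263.14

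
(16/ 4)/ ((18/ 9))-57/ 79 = 1.28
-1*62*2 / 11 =-11.27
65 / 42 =1.55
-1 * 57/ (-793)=57/ 793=0.07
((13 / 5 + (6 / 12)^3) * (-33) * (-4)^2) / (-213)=2398 / 355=6.75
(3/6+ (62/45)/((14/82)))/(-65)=-5399/40950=-0.13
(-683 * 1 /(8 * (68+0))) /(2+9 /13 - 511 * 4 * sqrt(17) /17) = 44395 /3227658784+8426171 * sqrt(17) /13717549832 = 0.00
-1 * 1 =-1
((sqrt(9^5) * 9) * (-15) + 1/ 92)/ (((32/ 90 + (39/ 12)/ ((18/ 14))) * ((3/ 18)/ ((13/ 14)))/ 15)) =-26483467725/ 27853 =-950829.99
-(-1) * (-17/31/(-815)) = 17/25265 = 0.00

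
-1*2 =-2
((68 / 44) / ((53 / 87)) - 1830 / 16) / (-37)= 521613 / 172568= 3.02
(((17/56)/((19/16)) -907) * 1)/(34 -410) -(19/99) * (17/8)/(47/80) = 8502383/4950792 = 1.72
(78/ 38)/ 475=39/ 9025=0.00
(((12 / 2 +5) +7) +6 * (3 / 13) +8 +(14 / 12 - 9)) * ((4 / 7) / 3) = 3050 / 819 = 3.72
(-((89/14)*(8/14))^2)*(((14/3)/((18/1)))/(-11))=31684/101871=0.31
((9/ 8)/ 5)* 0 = 0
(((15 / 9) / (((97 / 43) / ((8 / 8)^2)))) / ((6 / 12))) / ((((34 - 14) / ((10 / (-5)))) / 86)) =-3698 / 291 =-12.71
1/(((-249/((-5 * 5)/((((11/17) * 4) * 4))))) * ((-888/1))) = -425/38915712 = -0.00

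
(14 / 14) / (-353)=-1 / 353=-0.00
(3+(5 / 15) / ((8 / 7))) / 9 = 79 / 216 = 0.37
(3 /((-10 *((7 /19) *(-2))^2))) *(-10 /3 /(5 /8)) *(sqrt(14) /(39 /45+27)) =57 *sqrt(14) /539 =0.40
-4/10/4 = -0.10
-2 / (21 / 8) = -16 / 21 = -0.76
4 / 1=4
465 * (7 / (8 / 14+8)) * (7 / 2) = 10633 / 8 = 1329.12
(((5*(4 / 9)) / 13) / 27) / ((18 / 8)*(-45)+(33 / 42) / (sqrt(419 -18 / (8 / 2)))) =-0.00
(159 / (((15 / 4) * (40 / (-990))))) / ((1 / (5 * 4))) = -20988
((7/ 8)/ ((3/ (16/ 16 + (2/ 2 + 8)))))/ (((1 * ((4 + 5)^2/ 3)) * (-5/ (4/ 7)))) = -1/ 81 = -0.01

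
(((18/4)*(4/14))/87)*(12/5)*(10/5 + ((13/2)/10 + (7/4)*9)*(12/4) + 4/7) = 65232/35525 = 1.84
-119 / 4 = -29.75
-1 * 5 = -5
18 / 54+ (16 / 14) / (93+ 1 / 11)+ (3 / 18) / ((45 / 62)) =69581 / 120960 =0.58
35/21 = 5/3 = 1.67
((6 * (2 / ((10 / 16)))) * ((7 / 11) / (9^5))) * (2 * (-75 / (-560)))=4 / 72171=0.00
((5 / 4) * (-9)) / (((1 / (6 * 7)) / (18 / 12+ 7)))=-16065 / 4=-4016.25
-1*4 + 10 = 6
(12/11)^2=144/121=1.19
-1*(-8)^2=-64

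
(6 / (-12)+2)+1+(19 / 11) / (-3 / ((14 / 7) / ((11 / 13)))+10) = 13473 / 4994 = 2.70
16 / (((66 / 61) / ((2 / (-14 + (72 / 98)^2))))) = -1171688 / 533247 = -2.20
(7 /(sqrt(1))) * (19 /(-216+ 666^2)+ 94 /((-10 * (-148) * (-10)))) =-7243733 /164035800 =-0.04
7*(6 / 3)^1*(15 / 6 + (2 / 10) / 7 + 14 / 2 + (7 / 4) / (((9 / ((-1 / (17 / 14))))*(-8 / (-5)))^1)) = 807833 / 6120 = 132.00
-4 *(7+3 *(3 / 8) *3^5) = -2243 / 2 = -1121.50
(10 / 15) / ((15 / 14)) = 28 / 45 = 0.62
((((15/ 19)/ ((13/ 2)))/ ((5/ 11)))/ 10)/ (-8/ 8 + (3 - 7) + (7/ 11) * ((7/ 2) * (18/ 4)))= 1452/ 272935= 0.01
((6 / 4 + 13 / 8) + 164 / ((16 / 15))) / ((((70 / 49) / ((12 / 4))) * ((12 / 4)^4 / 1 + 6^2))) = 1757 / 624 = 2.82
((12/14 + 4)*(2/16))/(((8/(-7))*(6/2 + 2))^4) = 0.00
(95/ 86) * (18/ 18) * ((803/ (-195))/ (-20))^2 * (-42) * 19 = -1629432343/ 43602000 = -37.37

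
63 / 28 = 9 / 4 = 2.25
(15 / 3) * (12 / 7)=60 / 7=8.57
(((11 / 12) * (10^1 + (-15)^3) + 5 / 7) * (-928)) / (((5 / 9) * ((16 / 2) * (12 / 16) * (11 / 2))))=12019688 / 77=156099.84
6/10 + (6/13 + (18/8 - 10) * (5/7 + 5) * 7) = -20081/65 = -308.94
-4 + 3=-1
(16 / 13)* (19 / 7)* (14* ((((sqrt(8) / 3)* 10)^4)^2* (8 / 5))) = 398458880000000 / 85293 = 4671648083.66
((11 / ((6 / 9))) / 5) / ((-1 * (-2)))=33 / 20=1.65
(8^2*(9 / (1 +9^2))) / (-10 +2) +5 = 169 / 41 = 4.12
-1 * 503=-503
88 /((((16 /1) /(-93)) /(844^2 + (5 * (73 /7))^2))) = -35843555847 /98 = -365750569.87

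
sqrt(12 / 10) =sqrt(30) / 5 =1.10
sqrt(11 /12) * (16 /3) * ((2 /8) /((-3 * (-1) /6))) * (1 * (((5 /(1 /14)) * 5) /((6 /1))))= 700 * sqrt(33) /27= 148.93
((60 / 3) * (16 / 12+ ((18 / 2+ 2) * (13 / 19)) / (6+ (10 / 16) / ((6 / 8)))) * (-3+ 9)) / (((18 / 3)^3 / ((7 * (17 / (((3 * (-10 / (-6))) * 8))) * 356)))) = 30131395 / 21033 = 1432.58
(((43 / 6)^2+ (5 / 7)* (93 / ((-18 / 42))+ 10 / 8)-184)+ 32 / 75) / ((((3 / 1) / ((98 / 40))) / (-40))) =6313342 / 675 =9353.10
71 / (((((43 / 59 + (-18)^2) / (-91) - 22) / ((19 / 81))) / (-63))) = 7242781 / 176499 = 41.04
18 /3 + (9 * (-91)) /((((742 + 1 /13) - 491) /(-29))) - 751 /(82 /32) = -8585999 /44608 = -192.48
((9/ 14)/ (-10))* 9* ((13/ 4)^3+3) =-193509/ 8960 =-21.60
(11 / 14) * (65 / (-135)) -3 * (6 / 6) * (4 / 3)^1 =-1655 / 378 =-4.38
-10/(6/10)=-50/3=-16.67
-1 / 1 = -1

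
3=3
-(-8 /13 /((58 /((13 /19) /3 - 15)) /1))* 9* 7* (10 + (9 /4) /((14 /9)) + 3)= -1021767 /7163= -142.65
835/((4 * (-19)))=-10.99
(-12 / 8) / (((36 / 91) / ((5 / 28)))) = -65 / 96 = -0.68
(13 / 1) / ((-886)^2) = 13 / 784996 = 0.00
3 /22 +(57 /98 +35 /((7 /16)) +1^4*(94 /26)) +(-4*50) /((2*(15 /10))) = 17.67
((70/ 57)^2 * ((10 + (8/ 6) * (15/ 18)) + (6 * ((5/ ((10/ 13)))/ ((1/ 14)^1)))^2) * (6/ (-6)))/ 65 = -2629481120/ 380133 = -6917.27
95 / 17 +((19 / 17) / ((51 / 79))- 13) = -4925 / 867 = -5.68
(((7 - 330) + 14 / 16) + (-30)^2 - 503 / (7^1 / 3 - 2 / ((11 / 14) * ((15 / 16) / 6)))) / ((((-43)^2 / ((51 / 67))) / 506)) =145942336287 / 1141210196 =127.88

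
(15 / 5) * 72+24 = 240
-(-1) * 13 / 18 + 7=139 / 18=7.72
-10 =-10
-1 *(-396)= 396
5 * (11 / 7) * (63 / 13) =495 / 13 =38.08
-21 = -21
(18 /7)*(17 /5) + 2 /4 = 647 /70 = 9.24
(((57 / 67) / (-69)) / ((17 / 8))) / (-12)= 0.00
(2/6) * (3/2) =1/2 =0.50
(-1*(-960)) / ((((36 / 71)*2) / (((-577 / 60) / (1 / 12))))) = -327736 / 3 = -109245.33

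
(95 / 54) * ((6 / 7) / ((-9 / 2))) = -190 / 567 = -0.34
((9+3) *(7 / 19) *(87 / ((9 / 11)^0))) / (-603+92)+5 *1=5891 / 1387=4.25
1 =1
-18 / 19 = -0.95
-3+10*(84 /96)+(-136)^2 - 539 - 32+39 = 71879 /4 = 17969.75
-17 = -17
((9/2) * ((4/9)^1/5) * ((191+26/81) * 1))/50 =1.53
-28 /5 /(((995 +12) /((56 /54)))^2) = -21952 /3696208605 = -0.00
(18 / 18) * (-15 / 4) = -15 / 4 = -3.75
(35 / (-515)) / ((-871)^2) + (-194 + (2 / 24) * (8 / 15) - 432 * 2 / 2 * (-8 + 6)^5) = 47927339386781 / 3516301035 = 13630.04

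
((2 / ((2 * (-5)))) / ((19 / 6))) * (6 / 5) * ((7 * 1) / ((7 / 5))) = -36 / 95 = -0.38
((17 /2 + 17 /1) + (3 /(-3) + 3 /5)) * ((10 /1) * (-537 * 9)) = -1213083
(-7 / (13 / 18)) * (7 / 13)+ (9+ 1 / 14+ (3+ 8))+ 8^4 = 9726277 / 2366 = 4110.85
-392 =-392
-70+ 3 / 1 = -67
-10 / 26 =-5 / 13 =-0.38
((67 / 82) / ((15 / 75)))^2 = 112225 / 6724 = 16.69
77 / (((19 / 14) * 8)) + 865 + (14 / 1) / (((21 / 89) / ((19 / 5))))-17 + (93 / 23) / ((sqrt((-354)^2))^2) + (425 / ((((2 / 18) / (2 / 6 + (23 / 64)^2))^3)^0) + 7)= 34513498729 / 22817955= 1512.56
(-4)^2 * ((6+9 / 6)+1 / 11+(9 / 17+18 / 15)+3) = 184312 / 935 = 197.13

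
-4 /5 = -0.80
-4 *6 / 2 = -12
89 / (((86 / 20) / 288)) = 256320 / 43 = 5960.93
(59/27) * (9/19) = 59/57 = 1.04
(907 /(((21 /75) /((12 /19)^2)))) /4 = 816300 /2527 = 323.03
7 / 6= 1.17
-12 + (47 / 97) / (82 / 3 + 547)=-2005431 / 167131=-12.00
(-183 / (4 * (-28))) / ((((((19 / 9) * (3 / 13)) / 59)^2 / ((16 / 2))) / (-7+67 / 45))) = -13349453988 / 12635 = -1056545.63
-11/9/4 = -11/36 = -0.31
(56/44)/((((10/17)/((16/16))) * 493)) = 7/1595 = 0.00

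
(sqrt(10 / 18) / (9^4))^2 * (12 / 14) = 10 / 903981141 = 0.00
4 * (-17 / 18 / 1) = -34 / 9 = -3.78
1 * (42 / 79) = 42 / 79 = 0.53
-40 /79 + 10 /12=155 /474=0.33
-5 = -5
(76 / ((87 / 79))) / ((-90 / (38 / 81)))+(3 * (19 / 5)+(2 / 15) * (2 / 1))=11.31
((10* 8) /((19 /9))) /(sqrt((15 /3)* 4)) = 72* sqrt(5) /19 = 8.47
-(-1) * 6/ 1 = 6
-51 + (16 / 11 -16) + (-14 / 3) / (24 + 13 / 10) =-49889 / 759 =-65.73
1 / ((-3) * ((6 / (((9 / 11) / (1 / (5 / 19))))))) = -0.01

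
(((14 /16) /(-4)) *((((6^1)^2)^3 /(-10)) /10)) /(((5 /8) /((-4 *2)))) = -163296 /125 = -1306.37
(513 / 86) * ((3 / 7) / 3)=513 / 602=0.85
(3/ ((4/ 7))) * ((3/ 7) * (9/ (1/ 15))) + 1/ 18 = 10937/ 36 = 303.81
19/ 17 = 1.12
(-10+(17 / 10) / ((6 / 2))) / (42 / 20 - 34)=283 / 957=0.30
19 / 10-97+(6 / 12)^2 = -1897 / 20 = -94.85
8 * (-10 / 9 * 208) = -16640 / 9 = -1848.89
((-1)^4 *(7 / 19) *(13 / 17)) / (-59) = -91 / 19057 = -0.00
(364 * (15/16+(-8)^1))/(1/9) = -92547/4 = -23136.75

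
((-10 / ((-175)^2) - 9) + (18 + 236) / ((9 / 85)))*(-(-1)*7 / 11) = 131742607 / 86625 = 1520.84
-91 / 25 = -3.64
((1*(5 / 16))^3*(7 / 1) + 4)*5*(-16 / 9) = -28765 / 768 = -37.45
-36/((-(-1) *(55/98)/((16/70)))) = -4032/275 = -14.66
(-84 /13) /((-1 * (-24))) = -7 /26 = -0.27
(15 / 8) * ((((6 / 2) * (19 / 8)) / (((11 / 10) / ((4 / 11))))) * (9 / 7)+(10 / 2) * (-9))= -266625 / 3388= -78.70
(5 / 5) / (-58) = -1 / 58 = -0.02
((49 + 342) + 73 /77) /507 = 10060 /13013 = 0.77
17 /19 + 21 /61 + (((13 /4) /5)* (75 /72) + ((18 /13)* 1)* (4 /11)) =38497321 /15910752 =2.42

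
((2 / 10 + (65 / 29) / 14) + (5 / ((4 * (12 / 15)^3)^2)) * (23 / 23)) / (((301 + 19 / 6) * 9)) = 34416761 / 60698624000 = 0.00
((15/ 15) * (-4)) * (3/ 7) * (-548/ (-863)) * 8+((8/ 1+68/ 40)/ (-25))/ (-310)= -4076534023/ 468177500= -8.71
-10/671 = -0.01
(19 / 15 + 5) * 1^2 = 94 / 15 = 6.27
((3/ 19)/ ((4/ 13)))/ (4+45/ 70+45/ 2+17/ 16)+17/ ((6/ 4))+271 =434539/ 1539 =282.35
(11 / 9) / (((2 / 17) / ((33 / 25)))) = 2057 / 150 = 13.71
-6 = -6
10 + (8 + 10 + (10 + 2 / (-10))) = 189 / 5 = 37.80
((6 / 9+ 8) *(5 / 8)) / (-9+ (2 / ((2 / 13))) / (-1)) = -65 / 264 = -0.25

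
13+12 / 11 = 155 / 11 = 14.09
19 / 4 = 4.75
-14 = -14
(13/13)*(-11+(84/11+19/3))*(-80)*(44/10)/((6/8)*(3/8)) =-100352/27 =-3716.74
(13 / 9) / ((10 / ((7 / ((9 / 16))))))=728 / 405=1.80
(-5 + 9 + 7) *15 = 165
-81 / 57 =-27 / 19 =-1.42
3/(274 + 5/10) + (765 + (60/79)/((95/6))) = 210148673/274683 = 765.06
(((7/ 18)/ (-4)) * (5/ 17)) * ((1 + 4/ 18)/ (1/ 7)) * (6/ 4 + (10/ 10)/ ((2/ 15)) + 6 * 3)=-6.61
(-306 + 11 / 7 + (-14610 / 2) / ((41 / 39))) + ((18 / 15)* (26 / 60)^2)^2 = -1170912052993 / 161437500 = -7253.04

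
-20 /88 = -5 /22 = -0.23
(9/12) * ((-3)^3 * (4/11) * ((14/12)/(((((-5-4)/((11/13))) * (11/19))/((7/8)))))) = 2793/2288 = 1.22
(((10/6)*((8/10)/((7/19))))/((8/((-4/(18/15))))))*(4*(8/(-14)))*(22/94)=16720/20727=0.81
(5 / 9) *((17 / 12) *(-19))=-1615 / 108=-14.95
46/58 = 23/29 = 0.79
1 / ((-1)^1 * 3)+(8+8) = 47 / 3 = 15.67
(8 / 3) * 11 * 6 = 176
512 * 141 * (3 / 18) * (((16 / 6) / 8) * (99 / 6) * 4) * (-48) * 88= -1118109696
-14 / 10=-7 / 5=-1.40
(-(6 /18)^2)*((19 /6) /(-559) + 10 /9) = -11123 /90558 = -0.12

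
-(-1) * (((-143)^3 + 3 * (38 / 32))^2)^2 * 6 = 438714090918754892820808100.00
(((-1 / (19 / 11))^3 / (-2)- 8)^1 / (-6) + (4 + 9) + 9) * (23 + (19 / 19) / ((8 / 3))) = 358888343 / 658464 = 545.04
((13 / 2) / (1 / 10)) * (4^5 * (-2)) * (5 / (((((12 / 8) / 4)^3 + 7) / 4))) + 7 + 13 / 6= -377489.81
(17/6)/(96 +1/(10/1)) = 85/2883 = 0.03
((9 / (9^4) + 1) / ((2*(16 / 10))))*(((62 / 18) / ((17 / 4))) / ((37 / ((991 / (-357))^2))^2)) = 54565630848488575 / 4960497868807953906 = 0.01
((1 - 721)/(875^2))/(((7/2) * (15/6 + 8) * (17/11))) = -2112/127553125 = -0.00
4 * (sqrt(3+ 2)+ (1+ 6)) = 4 * sqrt(5)+ 28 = 36.94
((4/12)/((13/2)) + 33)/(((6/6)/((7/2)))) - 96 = 1535/78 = 19.68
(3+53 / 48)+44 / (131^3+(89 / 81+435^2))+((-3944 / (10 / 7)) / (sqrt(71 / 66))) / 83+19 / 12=17965521359 / 3158762960- 13804 * sqrt(4686) / 29465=-26.38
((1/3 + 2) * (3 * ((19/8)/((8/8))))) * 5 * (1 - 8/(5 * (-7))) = 817/8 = 102.12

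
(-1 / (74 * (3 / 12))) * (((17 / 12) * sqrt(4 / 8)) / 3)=-17 * sqrt(2) / 1332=-0.02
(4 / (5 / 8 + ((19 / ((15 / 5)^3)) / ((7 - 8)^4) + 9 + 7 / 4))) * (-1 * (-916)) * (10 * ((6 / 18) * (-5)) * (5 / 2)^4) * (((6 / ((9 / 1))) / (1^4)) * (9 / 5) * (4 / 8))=-309150000 / 2609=-118493.68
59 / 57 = 1.04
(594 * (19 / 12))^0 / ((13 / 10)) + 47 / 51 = 1121 / 663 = 1.69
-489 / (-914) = 489 / 914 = 0.54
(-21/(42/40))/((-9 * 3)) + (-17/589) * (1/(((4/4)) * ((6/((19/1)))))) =0.65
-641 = -641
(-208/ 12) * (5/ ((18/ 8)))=-1040/ 27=-38.52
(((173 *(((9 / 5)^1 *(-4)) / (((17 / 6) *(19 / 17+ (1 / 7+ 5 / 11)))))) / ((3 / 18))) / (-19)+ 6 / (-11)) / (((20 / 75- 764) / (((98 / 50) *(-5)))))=13863902661 / 13438031200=1.03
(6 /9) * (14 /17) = 28 /51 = 0.55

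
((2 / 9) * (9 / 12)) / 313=1 / 1878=0.00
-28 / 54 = -14 / 27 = -0.52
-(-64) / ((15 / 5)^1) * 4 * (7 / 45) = 1792 / 135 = 13.27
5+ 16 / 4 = 9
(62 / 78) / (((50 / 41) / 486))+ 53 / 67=6914942 / 21775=317.56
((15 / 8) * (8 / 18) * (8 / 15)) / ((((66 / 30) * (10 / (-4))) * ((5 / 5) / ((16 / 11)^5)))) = -8388608 / 15944049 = -0.53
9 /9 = 1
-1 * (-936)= 936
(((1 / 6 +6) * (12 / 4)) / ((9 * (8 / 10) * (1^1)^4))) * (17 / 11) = 3145 / 792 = 3.97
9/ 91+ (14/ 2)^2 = 4468/ 91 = 49.10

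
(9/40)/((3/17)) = 51/40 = 1.28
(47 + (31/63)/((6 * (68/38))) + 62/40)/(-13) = -780692/208845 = -3.74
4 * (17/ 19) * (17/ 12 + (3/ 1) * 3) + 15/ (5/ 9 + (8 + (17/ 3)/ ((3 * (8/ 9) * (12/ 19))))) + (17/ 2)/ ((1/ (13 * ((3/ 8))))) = 250398343/ 3130896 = 79.98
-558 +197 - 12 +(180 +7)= -186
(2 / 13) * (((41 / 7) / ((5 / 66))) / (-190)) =-2706 / 43225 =-0.06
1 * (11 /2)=11 /2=5.50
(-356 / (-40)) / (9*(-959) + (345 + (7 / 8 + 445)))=-0.00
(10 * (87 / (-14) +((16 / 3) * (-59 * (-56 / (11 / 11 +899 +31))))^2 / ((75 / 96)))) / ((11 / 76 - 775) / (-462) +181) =24.76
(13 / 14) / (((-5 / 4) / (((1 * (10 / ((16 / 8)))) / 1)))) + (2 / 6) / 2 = -3.55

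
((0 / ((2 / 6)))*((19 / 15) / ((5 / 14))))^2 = 0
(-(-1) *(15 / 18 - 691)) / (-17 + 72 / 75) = 103525 / 2406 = 43.03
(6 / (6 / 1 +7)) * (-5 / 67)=-30 / 871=-0.03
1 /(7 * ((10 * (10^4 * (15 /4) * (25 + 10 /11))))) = 11 /748125000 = 0.00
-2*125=-250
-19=-19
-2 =-2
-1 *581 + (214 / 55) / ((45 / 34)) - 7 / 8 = -11462917 / 19800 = -578.94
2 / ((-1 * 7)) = -0.29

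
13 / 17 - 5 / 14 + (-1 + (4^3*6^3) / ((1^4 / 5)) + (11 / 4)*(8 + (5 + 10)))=32930945 / 476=69182.66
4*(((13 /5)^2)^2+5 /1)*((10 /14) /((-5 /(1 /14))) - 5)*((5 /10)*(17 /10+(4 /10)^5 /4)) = -82775413233 /95703125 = -864.92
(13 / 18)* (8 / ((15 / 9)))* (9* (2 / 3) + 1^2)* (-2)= -728 / 15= -48.53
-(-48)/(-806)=-24/403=-0.06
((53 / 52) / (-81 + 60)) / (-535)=53 / 584220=0.00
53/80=0.66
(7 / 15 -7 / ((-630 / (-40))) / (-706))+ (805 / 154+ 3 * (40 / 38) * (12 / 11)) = 60685939 / 6639930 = 9.14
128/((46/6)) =384/23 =16.70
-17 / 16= -1.06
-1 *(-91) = 91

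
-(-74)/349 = 74/349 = 0.21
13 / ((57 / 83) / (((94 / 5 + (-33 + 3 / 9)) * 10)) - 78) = -448864 / 2693355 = -0.17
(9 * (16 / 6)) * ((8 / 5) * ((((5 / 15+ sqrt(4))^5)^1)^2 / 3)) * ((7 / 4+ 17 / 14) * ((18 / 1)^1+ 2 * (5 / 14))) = 1002890900368 / 295245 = 3396809.09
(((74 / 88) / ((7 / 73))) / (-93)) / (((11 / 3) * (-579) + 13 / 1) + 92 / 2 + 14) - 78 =-4580172899 / 58720200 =-78.00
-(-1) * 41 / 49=41 / 49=0.84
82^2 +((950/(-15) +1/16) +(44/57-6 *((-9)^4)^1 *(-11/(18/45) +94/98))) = 46987969657/44688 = 1051467.28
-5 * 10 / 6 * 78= -650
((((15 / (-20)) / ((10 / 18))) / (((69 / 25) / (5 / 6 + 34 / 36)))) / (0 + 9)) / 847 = -20 / 175329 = -0.00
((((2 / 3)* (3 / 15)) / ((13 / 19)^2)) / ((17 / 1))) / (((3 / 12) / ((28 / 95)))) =4256 / 215475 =0.02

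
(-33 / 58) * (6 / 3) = -33 / 29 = -1.14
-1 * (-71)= 71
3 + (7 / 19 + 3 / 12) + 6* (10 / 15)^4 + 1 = 11909 / 2052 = 5.80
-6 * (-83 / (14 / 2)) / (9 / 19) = 3154 / 21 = 150.19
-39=-39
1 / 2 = 0.50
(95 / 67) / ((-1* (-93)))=95 / 6231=0.02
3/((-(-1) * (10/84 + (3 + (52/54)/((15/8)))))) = 17010/20597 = 0.83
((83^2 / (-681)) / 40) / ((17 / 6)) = -6889 / 77180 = -0.09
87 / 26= 3.35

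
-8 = -8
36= 36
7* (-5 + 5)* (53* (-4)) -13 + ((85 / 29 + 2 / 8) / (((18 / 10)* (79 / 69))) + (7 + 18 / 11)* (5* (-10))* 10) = -436444857 / 100804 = -4329.64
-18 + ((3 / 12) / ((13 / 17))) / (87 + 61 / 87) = -7140201 / 396760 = -18.00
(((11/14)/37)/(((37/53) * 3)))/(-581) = -583/33406338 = -0.00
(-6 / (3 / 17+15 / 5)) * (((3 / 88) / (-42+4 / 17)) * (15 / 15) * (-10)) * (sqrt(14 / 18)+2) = -289 / 9372- 289 * sqrt(7) / 56232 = -0.04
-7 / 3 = -2.33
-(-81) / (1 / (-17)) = -1377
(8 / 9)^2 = 64 / 81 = 0.79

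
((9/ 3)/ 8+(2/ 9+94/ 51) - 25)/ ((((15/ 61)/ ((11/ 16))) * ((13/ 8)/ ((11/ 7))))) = -203811553/ 3341520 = -60.99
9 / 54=1 / 6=0.17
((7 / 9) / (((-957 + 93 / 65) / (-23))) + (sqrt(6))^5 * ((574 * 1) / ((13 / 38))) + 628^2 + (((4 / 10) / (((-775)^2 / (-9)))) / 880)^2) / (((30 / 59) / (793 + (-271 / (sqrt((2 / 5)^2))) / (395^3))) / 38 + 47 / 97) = 1669167023725446050736 * sqrt(6) / 13390179725019799 + 25570624277178299195730687761119137672949297 / 31416895712579342990889355734375000000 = 1119256.88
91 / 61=1.49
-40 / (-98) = 20 / 49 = 0.41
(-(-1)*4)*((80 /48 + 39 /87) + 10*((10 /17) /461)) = 5802832 /681819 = 8.51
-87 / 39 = -29 / 13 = -2.23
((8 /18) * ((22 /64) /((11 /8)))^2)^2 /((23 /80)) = 5 /1863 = 0.00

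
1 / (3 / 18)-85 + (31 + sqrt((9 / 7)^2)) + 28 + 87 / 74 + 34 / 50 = -218319 / 12950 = -16.86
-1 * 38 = -38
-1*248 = -248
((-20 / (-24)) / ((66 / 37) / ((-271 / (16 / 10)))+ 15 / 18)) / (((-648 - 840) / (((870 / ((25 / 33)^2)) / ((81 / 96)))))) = -140738972 / 115090755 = -1.22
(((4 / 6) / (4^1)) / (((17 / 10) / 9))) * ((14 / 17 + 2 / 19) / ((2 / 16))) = 36000 / 5491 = 6.56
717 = 717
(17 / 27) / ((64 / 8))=17 / 216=0.08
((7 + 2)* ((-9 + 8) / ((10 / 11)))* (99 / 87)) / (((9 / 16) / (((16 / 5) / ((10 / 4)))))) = -92928 / 3625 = -25.64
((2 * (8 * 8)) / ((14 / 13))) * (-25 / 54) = -10400 / 189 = -55.03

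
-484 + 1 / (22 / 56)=-5296 / 11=-481.45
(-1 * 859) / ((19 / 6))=-5154 / 19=-271.26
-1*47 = -47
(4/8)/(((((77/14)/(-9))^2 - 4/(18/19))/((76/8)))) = -1539/1247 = -1.23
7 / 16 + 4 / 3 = 85 / 48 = 1.77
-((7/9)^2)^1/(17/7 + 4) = -343/3645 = -0.09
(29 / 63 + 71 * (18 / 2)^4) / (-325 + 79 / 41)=-601621331 / 417249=-1441.88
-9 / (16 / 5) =-45 / 16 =-2.81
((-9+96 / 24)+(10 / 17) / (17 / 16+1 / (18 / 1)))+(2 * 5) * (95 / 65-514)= -182525495 / 35581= -5129.86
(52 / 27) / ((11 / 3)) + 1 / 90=59 / 110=0.54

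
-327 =-327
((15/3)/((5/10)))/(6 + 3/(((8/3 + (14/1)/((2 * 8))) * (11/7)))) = 4675/3057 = 1.53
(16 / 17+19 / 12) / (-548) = -515 / 111792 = -0.00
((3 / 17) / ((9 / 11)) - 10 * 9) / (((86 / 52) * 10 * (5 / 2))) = -119054 / 54825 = -2.17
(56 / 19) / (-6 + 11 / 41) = -2296 / 4465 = -0.51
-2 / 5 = -0.40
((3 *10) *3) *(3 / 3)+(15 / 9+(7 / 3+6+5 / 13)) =1305 / 13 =100.38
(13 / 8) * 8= 13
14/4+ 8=23/2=11.50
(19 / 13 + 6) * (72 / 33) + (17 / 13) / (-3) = 6797 / 429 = 15.84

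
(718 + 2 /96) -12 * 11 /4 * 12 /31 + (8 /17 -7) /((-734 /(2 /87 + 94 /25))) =279234291077 /395919600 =705.28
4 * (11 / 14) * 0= 0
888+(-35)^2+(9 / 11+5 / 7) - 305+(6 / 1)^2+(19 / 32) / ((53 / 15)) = 241033721 / 130592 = 1845.70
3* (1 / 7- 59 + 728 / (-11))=-28884 / 77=-375.12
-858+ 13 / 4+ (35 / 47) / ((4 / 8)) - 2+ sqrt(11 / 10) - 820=-314949 / 188+ sqrt(110) / 10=-1674.21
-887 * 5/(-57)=4435/57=77.81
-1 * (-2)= 2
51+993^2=986100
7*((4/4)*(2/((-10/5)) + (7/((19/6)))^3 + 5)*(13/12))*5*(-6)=-23096710/6859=-3367.36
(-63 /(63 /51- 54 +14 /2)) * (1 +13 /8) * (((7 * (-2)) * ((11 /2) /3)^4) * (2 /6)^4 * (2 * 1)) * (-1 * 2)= 28.22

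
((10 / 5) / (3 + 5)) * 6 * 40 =60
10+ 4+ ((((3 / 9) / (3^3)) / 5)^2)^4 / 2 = 20267408315567010937501 / 1447672022540500781250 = 14.00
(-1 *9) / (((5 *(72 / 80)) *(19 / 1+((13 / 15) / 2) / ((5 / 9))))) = -100 / 989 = -0.10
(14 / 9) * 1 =14 / 9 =1.56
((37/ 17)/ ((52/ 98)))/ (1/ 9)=16317/ 442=36.92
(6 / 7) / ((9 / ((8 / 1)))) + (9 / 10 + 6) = 1609 / 210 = 7.66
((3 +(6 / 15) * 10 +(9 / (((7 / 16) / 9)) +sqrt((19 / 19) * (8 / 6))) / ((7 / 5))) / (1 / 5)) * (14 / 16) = 25 * sqrt(3) / 12 +34115 / 56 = 612.80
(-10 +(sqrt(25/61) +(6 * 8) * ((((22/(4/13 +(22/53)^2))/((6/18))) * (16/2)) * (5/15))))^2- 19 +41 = 385400420 * sqrt(61)/133651 +90605431641325131/292829341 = 309436296.25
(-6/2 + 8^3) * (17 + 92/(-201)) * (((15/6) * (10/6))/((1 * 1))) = 42310625/1206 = 35083.44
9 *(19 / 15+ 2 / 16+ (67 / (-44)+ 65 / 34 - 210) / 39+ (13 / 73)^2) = -18427601091 / 518191960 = -35.56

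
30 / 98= 15 / 49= 0.31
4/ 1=4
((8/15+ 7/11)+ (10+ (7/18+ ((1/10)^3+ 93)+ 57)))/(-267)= -15994399/26433000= -0.61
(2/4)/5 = 0.10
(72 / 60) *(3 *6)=108 / 5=21.60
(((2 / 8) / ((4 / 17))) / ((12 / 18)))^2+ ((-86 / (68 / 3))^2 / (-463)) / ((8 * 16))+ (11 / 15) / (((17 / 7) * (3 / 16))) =25589744353 / 6165826560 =4.15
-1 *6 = -6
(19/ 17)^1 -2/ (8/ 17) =-213/ 68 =-3.13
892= 892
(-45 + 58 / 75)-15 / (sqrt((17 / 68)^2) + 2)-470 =-39067 / 75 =-520.89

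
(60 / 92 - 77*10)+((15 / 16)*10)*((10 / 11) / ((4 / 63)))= -2570945 / 4048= -635.11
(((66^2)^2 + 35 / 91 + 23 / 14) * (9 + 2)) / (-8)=-37987425531 / 1456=-26090264.79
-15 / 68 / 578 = -15 / 39304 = -0.00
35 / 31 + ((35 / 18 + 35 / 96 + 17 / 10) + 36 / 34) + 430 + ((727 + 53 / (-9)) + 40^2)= 2092465891 / 758880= 2757.31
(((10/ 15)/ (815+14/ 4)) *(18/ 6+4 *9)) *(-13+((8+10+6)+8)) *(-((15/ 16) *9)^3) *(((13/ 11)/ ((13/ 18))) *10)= -27347068125/ 4609792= -5932.39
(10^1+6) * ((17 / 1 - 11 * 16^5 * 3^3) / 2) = -2491416440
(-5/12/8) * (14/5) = -7/48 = -0.15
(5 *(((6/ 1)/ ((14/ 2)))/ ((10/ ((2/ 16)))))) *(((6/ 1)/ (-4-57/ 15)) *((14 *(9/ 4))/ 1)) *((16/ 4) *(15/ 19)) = -2025/ 494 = -4.10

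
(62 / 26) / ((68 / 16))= 0.56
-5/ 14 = -0.36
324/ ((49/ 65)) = 21060/ 49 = 429.80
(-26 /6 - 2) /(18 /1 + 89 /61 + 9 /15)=-305 /966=-0.32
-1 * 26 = -26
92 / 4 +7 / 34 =789 / 34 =23.21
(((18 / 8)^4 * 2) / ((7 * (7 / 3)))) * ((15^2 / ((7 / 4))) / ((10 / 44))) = 9743085 / 5488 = 1775.34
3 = 3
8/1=8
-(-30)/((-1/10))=-300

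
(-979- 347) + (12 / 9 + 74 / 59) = -1323.41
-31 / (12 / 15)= -38.75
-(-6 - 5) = 11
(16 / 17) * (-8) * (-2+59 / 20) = -608 / 85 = -7.15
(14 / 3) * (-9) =-42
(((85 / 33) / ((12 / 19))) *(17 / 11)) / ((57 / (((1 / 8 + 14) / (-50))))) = -32657 / 1045440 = -0.03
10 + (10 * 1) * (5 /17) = 220 /17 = 12.94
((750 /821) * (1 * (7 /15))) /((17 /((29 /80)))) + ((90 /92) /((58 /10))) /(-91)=49046155 /6777184232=0.01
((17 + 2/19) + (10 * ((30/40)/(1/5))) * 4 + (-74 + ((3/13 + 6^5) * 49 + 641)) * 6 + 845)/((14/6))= 1697353830/1729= 981696.84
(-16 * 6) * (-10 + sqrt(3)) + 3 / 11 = 10563 / 11-96 * sqrt(3) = 794.00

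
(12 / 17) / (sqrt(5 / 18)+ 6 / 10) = 3240 / 629 - 900 * sqrt(10) / 629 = 0.63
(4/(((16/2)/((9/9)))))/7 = 1/14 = 0.07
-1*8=-8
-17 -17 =-34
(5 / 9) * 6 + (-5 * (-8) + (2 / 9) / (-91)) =35488 / 819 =43.33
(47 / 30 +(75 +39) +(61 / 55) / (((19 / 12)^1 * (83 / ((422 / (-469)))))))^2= 795508912944399748249 / 59571282745844100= 13353.90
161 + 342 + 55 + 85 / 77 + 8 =43667 / 77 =567.10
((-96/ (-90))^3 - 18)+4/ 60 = -56429/ 3375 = -16.72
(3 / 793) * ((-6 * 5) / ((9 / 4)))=-40 / 793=-0.05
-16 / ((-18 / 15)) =40 / 3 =13.33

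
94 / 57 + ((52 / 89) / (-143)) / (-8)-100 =-10976491 / 111606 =-98.35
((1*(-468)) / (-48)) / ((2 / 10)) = 195 / 4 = 48.75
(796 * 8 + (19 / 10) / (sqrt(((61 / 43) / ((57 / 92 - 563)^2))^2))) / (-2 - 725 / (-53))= 117656038015581 / 3195921760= 36814.43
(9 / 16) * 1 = 9 / 16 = 0.56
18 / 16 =9 / 8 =1.12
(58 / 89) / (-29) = -2 / 89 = -0.02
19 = 19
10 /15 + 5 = 17 /3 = 5.67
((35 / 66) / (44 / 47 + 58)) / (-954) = -329 / 34882056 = -0.00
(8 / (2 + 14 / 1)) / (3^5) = 1 / 486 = 0.00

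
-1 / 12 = -0.08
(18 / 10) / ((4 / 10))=9 / 2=4.50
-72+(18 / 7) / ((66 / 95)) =-68.30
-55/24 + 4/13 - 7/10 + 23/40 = -329/156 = -2.11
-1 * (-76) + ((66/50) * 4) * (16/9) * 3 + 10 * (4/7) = 19228/175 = 109.87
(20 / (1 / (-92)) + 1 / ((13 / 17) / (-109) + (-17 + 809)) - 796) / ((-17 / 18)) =69632895870 / 24948571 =2791.06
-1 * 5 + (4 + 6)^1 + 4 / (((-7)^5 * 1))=84031 / 16807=5.00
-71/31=-2.29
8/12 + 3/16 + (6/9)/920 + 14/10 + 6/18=14287/5520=2.59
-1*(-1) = 1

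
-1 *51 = -51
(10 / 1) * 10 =100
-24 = -24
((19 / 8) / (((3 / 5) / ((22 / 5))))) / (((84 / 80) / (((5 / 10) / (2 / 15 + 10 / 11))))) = 57475 / 7224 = 7.96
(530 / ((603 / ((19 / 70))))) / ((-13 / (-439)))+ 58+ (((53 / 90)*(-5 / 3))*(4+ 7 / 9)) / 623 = 17418356833 / 263719638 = 66.05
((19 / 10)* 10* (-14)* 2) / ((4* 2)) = -66.50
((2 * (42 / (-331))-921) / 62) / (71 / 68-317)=2073558 / 44091517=0.05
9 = 9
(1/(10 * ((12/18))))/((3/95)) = 19/4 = 4.75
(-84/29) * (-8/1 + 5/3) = 532/29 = 18.34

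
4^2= 16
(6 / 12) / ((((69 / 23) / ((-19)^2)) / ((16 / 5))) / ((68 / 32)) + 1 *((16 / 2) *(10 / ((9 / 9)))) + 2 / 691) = 4240667 / 678541633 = 0.01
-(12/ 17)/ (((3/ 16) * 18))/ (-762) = 16/ 58293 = 0.00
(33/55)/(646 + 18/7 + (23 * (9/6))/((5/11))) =42/50713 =0.00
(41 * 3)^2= 15129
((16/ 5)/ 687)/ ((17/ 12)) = 64/ 19465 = 0.00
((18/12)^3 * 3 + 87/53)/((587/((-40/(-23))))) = 24945/715553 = 0.03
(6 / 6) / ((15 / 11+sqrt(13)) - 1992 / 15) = -397595 / 52219116 - 3025*sqrt(13) / 52219116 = -0.01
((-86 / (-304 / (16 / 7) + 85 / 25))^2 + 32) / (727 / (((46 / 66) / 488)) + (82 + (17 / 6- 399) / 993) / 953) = 24707234166373 / 387685145208458088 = 0.00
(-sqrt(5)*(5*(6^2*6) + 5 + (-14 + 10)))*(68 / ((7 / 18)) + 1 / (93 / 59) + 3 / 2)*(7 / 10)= -249108883*sqrt(5) / 1860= -299475.48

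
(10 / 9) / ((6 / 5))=25 / 27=0.93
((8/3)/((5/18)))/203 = 0.05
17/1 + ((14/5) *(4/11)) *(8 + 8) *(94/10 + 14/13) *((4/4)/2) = 365863/3575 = 102.34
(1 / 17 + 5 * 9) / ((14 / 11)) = 4213 / 119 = 35.40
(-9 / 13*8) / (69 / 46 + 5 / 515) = -14832 / 4043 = -3.67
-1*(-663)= 663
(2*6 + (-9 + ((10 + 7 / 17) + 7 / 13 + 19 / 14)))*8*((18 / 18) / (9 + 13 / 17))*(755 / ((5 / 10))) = 143030220 / 7553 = 18936.88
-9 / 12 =-3 / 4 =-0.75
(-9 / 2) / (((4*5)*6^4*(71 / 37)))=-37 / 408960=-0.00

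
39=39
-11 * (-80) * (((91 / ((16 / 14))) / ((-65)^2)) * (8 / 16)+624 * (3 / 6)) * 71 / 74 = 1267132669 / 4810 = 263437.15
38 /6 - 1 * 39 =-98 /3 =-32.67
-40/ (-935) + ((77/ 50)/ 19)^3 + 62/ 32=1.98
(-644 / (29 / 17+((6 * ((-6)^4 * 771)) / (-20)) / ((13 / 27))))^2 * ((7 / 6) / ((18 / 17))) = 15065489975900 / 12778739960192250147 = 0.00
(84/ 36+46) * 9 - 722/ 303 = 131083/ 303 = 432.62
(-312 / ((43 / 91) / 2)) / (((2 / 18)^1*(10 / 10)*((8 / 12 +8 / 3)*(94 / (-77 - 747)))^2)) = -195184551744 / 2374675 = -82194.22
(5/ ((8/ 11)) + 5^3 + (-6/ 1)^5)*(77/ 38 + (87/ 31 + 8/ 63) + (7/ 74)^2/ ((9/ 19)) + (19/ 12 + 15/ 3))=-7981721787631/ 90310192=-88381.19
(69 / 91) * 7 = 69 / 13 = 5.31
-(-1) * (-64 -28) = -92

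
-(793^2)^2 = -395451064801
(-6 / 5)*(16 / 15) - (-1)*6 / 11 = -202 / 275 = -0.73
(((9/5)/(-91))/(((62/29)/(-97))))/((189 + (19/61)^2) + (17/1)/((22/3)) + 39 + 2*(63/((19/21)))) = 678922497/279663036835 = 0.00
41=41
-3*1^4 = -3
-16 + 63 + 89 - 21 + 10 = 125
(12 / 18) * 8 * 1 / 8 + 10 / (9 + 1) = 5 / 3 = 1.67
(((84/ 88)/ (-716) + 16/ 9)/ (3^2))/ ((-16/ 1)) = -251843/ 20414592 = -0.01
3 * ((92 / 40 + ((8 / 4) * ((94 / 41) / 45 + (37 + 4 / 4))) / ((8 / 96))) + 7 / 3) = 1128963 / 410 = 2753.57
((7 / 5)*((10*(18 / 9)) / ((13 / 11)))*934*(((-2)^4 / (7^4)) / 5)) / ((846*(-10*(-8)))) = 20548 / 47153925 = 0.00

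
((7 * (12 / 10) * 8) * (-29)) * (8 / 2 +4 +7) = -29232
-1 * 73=-73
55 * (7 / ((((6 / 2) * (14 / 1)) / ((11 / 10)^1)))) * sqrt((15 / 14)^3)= 605 * sqrt(210) / 784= 11.18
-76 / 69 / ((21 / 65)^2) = -321100 / 30429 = -10.55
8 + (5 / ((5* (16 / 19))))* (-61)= -1031 / 16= -64.44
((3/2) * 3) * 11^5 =1449459/2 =724729.50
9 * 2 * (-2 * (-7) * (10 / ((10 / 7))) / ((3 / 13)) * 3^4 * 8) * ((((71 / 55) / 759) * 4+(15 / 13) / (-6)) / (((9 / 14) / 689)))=-13703706578016 / 13915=-984815420.63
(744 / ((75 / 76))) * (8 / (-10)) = -75392 / 125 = -603.14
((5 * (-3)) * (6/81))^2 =100/81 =1.23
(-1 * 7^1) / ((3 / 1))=-7 / 3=-2.33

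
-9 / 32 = -0.28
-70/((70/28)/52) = -1456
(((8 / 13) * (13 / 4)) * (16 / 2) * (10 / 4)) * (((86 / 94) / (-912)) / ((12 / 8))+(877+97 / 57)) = 282484825 / 8037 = 35148.04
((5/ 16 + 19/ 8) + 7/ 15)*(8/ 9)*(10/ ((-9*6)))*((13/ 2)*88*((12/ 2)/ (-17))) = 433004/ 4131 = 104.82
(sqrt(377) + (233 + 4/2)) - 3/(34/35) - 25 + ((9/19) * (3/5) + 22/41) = 227.15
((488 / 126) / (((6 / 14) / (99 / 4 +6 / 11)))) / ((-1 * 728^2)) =-0.00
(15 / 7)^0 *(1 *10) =10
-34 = -34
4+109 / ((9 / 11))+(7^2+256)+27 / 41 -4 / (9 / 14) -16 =17247 / 41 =420.66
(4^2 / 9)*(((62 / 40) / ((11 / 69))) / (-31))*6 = -184 / 55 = -3.35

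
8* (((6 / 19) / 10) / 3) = 8 / 95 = 0.08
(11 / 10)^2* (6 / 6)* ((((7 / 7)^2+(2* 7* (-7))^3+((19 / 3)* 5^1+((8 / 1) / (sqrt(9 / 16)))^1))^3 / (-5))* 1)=201739091117270280.36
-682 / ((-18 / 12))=1364 / 3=454.67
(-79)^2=6241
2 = 2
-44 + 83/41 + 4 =-1557/41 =-37.98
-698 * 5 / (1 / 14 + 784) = -48860 / 10977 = -4.45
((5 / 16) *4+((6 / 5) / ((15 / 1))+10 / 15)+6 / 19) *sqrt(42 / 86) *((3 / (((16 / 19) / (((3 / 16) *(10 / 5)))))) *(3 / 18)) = 13181 *sqrt(903) / 1100800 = 0.36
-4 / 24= -1 / 6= -0.17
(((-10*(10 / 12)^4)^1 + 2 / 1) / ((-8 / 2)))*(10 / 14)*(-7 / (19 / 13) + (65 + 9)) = 34.88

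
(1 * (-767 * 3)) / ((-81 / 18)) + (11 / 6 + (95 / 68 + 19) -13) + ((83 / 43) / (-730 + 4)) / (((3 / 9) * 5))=2762654459 / 5307060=520.56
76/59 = 1.29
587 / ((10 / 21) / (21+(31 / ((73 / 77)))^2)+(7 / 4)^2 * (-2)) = -286463602824 / 2988866171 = -95.84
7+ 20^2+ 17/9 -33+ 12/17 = 57619/153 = 376.59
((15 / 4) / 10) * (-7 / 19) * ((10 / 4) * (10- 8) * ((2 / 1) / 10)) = -21 / 152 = -0.14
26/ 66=13/ 33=0.39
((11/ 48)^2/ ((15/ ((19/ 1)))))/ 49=2299/ 1693440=0.00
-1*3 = -3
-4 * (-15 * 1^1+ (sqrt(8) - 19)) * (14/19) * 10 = 19040/19 - 1120 * sqrt(2)/19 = 918.74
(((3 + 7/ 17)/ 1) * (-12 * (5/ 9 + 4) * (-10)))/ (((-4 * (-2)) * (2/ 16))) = 1865.10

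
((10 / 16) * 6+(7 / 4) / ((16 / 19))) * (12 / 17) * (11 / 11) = 1119 / 272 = 4.11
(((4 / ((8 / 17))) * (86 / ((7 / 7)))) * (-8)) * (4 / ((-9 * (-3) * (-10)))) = 11696 / 135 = 86.64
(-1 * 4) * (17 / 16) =-17 / 4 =-4.25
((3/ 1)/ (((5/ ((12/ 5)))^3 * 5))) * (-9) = -46656/ 78125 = -0.60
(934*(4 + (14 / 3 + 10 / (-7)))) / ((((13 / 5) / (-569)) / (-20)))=8077979200 / 273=29589667.40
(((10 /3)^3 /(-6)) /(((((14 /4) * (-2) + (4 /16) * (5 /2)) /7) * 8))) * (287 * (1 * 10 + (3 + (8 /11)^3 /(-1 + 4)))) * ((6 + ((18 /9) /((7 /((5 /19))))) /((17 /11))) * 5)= 27072770270000 /280416411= 96544.89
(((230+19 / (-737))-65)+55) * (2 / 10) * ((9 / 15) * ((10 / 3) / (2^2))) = 162121 / 7370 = 22.00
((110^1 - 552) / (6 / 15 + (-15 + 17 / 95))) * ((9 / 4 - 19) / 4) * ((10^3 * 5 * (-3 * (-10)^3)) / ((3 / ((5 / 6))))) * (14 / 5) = -615415937500 / 411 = -1497362378.35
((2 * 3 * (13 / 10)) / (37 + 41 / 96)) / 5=3744 / 89825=0.04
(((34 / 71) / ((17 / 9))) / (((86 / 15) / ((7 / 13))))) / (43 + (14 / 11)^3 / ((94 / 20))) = 19705455 / 35950177133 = 0.00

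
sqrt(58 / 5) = sqrt(290) / 5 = 3.41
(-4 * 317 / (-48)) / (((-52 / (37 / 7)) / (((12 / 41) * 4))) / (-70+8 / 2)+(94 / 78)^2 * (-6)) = -130825266 / 42524485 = -3.08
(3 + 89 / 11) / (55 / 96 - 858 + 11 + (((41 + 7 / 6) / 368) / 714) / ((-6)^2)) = -301045248 / 22974929087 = -0.01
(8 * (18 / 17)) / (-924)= -12 / 1309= -0.01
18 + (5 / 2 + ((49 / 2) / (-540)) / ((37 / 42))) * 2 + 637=2197457 / 3330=659.90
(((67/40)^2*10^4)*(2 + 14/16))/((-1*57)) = -2581175/1824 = -1415.12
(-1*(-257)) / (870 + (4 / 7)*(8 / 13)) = 23387 / 79202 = 0.30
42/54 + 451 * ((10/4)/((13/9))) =182837/234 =781.35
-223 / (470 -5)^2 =-223 / 216225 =-0.00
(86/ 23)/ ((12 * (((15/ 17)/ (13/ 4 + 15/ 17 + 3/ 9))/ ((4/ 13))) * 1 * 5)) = 39173/ 403650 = 0.10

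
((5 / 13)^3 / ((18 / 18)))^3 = 1953125 / 10604499373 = 0.00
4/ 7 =0.57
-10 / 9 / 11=-10 / 99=-0.10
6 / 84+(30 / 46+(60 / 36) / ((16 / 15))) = 5889 / 2576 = 2.29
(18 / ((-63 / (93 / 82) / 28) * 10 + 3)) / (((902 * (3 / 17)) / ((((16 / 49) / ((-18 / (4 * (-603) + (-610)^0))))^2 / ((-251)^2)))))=-98029099744 / 480751243661997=-0.00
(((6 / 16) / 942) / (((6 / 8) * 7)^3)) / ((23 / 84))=16 / 1592451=0.00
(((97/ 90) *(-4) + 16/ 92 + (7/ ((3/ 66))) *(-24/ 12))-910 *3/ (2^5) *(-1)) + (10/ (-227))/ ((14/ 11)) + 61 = -4364395373/ 26313840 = -165.86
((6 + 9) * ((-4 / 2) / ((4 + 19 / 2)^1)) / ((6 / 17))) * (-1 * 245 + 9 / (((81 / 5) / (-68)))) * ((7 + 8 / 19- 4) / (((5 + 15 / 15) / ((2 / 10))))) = 2812225 / 13851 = 203.03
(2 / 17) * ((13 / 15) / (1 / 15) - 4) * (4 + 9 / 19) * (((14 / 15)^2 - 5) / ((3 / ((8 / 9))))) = -14864 / 2565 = -5.79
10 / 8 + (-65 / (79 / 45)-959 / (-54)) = -153713 / 8532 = -18.02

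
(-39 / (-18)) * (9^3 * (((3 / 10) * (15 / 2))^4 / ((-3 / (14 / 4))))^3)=-11334179728519011 / 268435456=-42223109.78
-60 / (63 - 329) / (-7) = -0.03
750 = 750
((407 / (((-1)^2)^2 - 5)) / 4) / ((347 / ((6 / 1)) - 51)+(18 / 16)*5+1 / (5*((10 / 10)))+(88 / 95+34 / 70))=-811965 / 449126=-1.81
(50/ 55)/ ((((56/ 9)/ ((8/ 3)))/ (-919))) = -27570/ 77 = -358.05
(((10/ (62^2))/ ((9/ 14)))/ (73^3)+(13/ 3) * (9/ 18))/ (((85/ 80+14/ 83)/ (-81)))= -29043296680296/ 203745708665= -142.55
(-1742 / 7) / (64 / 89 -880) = 1157 / 4088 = 0.28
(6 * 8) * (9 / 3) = 144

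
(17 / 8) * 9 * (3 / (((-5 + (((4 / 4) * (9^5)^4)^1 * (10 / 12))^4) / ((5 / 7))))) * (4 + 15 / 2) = 10557 / 236006404891781617854343511606375996910446528911094541922360752531852664330763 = 0.00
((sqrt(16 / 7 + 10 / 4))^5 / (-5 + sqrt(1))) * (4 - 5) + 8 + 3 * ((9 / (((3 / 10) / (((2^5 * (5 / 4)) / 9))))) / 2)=220.53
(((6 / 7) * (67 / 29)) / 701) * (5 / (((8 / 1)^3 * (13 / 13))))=1005 / 36429568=0.00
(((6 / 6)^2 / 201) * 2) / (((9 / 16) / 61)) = 1952 / 1809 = 1.08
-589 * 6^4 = -763344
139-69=70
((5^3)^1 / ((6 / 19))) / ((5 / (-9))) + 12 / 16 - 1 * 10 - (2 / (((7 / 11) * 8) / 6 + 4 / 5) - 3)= -97915 / 136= -719.96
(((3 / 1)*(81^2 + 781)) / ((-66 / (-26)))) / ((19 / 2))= 190892 / 209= 913.36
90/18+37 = 42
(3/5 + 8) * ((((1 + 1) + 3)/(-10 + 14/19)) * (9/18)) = -817/352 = -2.32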